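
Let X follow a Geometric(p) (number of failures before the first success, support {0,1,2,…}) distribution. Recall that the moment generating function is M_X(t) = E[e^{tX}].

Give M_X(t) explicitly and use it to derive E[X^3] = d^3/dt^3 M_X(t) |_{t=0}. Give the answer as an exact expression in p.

M_X(t) = p/(-(1 - p)*e^(t) + 1)

E[X^3] = M^(3)(0) = -1 + 7/p - 12/p^2 + 6/p^3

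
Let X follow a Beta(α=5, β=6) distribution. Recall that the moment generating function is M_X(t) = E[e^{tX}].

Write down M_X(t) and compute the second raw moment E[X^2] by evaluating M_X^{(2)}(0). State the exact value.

M_X(t) = ₁F₁(5; 11; t)
M^(2)(t) = 5*₁F₁(7; 13; t)/22

E[X^2] = M^(2)(0) = 5/22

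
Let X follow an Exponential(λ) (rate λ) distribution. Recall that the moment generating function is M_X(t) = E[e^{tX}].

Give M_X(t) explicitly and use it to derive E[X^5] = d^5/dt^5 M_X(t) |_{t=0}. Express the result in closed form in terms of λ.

M_X(t) = λ/(λ - t)
D^5[M](t) = 120*λ/(λ^6 - 6*λ^5*t + 15*λ^4*t^2 - 20*λ^3*t^3 + 15*λ^2*t^4 - 6*λ*t^5 + t^6)

E[X^5] = D^5[M](0) = 120/λ^5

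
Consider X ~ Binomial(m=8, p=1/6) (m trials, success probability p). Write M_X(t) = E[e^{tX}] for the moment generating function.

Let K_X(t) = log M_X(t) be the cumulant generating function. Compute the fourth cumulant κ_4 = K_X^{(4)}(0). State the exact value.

M_X(t) = (e^(t)/6 + 5/6)^8
K_X(t) = log M_X(t) = 8*log(e^(t)/6 + 5/6)
K^(4)(t) = (40*e^(3*t) - 800*e^(2*t) + 1000*e^(t))/(e^(4*t) + 20*e^(3*t) + 150*e^(2*t) + 500*e^(t) + 625)

κ_4 = K^(4)(0) = 5/27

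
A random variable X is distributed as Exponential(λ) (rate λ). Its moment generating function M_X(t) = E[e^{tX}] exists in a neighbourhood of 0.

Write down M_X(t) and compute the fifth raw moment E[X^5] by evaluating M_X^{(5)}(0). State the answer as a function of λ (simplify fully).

M_X(t) = λ/(λ - t)
D^5[M](t) = 120*λ/(λ^6 - 6*λ^5*t + 15*λ^4*t^2 - 20*λ^3*t^3 + 15*λ^2*t^4 - 6*λ*t^5 + t^6)

E[X^5] = D^5[M](0) = 120/λ^5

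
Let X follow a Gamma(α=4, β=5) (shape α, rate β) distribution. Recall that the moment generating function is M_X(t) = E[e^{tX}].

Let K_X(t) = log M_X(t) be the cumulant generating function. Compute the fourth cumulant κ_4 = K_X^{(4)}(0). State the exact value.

M_X(t) = 625/(5 - t)^4
K_X(t) = log M_X(t) = -4*log(5 - t) + 4*log(5)
D^4[K](t) = 24/(t^4 - 20*t^3 + 150*t^2 - 500*t + 625)

κ_4 = D^4[K](0) = 24/625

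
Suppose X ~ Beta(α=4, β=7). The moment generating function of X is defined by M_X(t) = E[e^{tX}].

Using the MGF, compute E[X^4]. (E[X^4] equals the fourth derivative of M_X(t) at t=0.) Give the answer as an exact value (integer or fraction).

E[X^4] = D^4[M](0) = 5/143

M_X(t) = ₁F₁(4; 11; t)
D^4[M](t) = 5*₁F₁(8; 15; t)/143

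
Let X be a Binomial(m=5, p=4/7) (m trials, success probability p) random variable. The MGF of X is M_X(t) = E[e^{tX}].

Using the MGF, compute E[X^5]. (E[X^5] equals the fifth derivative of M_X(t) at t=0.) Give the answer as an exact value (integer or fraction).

M_X(t) = (4*e^(t)/7 + 3/7)^5
D^5[M](t) = 3200000*e^(5*t)/16807 + 3932160*e^(4*t)/16807 + 1399680*e^(3*t)/16807 + 138240*e^(2*t)/16807 + 1620*e^(t)/16807

E[X^5] = D^5[M](0) = 8671700/16807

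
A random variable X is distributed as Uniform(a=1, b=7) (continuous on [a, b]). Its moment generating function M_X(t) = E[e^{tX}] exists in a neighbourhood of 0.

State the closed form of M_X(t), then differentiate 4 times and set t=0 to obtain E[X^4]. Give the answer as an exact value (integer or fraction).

E[X^4] = M^(4)(0) = 2801/5

M_X(t) = (e^(7*t) - e^(t))/(6*t)
M^(4)(t) = (2401*t^4*e^(7*t) - t^4*e^(t) - 1372*t^3*e^(7*t) + 4*t^3*e^(t) + 588*t^2*e^(7*t) - 12*t^2*e^(t) - 168*t*e^(7*t) + 24*t*e^(t) + 24*e^(7*t) - 24*e^(t))/(6*t^5)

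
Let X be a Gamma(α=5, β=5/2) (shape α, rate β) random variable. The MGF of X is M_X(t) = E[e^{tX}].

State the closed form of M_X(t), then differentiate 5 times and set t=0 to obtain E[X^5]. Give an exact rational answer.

M_X(t) = 3125/(32*(5/2 - t)^5)
dM/dt = 31250/(64*t^6 - 960*t^5 + 6000*t^4 - 20000*t^3 + 37500*t^2 - 37500*t + 15625)
d^2M/dt^2 = -375000/(128*t^7 - 2240*t^6 + 16800*t^5 - 70000*t^4 + 175000*t^3 - 262500*t^2 + 218750*t - 78125)
d^3M/dt^3 = 5250000/(256*t^8 - 5120*t^7 + 44800*t^6 - 224000*t^5 + 700000*t^4 - 1400000*t^3 + 1750000*t^2 - 1250000*t + 390625)
d^4M/dt^4 = -84000000/(512*t^9 - 11520*t^8 + 115200*t^7 - 672000*t^6 + 2520000*t^5 - 6300000*t^4 + 10500000*t^3 - 11250000*t^2 + 7031250*t - 1953125)
d^5M/dt^5 = 1512000000/(1024*t^10 - 25600*t^9 + 288000*t^8 - 1920000*t^7 + 8400000*t^6 - 25200000*t^5 + 52500000*t^4 - 75000000*t^3 + 70312500*t^2 - 39062500*t + 9765625)

E[X^5] = d^5M/dt^5 |_{t=0} = 96768/625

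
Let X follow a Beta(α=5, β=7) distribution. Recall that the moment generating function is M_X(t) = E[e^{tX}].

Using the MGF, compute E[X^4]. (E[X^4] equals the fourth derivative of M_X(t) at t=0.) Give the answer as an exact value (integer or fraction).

M_X(t) = ₁F₁(5; 12; t)
M^(4)(t) = 2*₁F₁(9; 16; t)/39

E[X^4] = M^(4)(0) = 2/39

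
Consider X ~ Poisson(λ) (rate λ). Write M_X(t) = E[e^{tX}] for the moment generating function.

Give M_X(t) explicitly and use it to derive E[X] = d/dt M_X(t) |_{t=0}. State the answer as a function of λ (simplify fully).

M_X(t) = e^(λ*(e^(t) - 1))
M′(t) = λ*e^(-λ)*e^(t)*e^(λ*e^(t))

E[X] = M′(0) = λ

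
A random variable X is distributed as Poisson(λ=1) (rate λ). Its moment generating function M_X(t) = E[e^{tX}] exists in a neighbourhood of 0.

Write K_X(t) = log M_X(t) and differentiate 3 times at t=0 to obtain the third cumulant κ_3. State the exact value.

κ_3 = K^(3)(0) = 1

M_X(t) = e^(e^(t) - 1)
K_X(t) = log M_X(t) = e^(t) - 1
K^(3)(t) = e^(t)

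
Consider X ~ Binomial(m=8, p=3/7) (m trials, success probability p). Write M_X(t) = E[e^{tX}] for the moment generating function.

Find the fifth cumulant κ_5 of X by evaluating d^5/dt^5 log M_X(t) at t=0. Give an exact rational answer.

M_X(t) = (3*e^(t)/7 + 4/7)^8
K_X(t) = log M_X(t) = 8*log(3*e^(t)/7 + 4/7)
D^5[K](t) = (-2592*e^(4*t) + 38016*e^(3*t) - 50688*e^(2*t) + 6144*e^(t))/(243*e^(5*t) + 1620*e^(4*t) + 4320*e^(3*t) + 5760*e^(2*t) + 3840*e^(t) + 1024)

κ_5 = D^5[K](0) = -9120/16807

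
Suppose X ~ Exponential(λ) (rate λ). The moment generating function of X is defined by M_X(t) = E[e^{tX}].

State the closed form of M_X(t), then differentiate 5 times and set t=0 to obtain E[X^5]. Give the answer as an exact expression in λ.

E[X^5] = d^5M/dt^5 |_{t=0} = 120/λ^5

M_X(t) = λ/(λ - t)
dM/dt = λ/(λ^2 - 2*λ*t + t^2)
d^2M/dt^2 = -2*λ/(-λ^3 + 3*λ^2*t - 3*λ*t^2 + t^3)
d^3M/dt^3 = 6*λ/(λ^4 - 4*λ^3*t + 6*λ^2*t^2 - 4*λ*t^3 + t^4)
d^4M/dt^4 = -24*λ/(-λ^5 + 5*λ^4*t - 10*λ^3*t^2 + 10*λ^2*t^3 - 5*λ*t^4 + t^5)
d^5M/dt^5 = 120*λ/(λ^6 - 6*λ^5*t + 15*λ^4*t^2 - 20*λ^3*t^3 + 15*λ^2*t^4 - 6*λ*t^5 + t^6)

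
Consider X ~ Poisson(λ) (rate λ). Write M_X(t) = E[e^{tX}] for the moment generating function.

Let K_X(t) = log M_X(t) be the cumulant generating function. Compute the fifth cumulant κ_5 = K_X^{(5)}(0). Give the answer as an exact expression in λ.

κ_5 = K^(5)(0) = λ

M_X(t) = e^(λ*(e^(t) - 1))
K_X(t) = log M_X(t) = λ*(e^(t) - 1)
K^(5)(t) = λ*e^(t)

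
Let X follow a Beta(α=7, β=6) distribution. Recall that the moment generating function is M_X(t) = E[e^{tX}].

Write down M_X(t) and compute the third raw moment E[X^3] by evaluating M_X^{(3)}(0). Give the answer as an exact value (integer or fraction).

E[X^3] = M′′′(0) = 12/65

M_X(t) = ₁F₁(7; 13; t)
M′(t) = 7*₁F₁(8; 14; t)/13
M′′(t) = 4*₁F₁(9; 15; t)/13
M′′′(t) = 12*₁F₁(10; 16; t)/65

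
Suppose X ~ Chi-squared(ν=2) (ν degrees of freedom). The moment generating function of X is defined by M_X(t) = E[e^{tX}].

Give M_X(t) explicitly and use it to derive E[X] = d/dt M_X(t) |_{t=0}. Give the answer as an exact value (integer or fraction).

M_X(t) = 1/(1 - 2*t)
dM/dt = 2/(4*t^2 - 4*t + 1)

E[X] = dM/dt |_{t=0} = 2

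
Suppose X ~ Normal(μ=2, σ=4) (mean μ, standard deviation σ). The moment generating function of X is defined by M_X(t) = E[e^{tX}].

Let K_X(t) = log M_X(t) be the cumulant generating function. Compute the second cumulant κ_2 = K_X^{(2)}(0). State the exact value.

M_X(t) = e^(8*t^2 + 2*t)
K_X(t) = log M_X(t) = 8*t^2 + 2*t
dK/dt = 16*t + 2
d^2K/dt^2 = 16

κ_2 = d^2K/dt^2 |_{t=0} = 16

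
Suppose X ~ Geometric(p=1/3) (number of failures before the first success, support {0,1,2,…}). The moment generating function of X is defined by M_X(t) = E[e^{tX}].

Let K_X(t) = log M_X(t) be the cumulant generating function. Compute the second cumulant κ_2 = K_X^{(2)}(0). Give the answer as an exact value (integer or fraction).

κ_2 = d^2K/dt^2 |_{t=0} = 6

M_X(t) = 1/(3*(1 - 2*e^(t)/3))
K_X(t) = log M_X(t) = -log(1 - 2*e^(t)/3) - log(3)
dK/dt = -2*e^(t)/(2*e^(t) - 3)
d^2K/dt^2 = 6*e^(t)/(4*e^(2*t) - 12*e^(t) + 9)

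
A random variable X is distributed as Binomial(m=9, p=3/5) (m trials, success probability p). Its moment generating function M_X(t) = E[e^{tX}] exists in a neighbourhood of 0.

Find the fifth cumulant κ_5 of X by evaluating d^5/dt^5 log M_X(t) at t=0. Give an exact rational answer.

κ_5 = K′′′′′(0) = 2538/3125

M_X(t) = (3*e^(t)/5 + 2/5)^9
K_X(t) = log M_X(t) = 9*log(3*e^(t)/5 + 2/5)
K′(t) = 27*e^(t)/(3*e^(t) + 2)
K′′(t) = 54*e^(t)/(9*e^(2*t) + 12*e^(t) + 4)
K′′′(t) = (-162*e^(2*t) + 108*e^(t))/(27*e^(3*t) + 54*e^(2*t) + 36*e^(t) + 8)
K′′′′(t) = (486*e^(3*t) - 1296*e^(2*t) + 216*e^(t))/(81*e^(4*t) + 216*e^(3*t) + 216*e^(2*t) + 96*e^(t) + 16)
K′′′′′(t) = (-1458*e^(4*t) + 10692*e^(3*t) - 7128*e^(2*t) + 432*e^(t))/(243*e^(5*t) + 810*e^(4*t) + 1080*e^(3*t) + 720*e^(2*t) + 240*e^(t) + 32)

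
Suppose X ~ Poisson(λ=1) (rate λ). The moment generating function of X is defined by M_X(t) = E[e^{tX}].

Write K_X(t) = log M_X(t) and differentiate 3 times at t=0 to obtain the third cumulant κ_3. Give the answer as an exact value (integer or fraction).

M_X(t) = e^(e^(t) - 1)
K_X(t) = log M_X(t) = e^(t) - 1
dK/dt = e^(t)
d^2K/dt^2 = e^(t)
d^3K/dt^3 = e^(t)

κ_3 = d^3K/dt^3 |_{t=0} = 1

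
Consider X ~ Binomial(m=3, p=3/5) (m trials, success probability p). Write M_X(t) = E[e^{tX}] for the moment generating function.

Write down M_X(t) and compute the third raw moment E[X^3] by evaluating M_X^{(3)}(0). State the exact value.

E[X^3] = M^(3)(0) = 1197/125

M_X(t) = (3*e^(t)/5 + 2/5)^3
M^(3)(t) = 729*e^(3*t)/125 + 432*e^(2*t)/125 + 36*e^(t)/125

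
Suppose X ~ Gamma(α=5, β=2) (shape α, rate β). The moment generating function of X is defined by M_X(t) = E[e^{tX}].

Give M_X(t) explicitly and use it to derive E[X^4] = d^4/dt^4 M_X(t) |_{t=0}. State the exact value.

E[X^4] = d^4M/dt^4 |_{t=0} = 105

M_X(t) = 32/(2 - t)^5
dM/dt = 160/(t^6 - 12*t^5 + 60*t^4 - 160*t^3 + 240*t^2 - 192*t + 64)
d^2M/dt^2 = -960/(t^7 - 14*t^6 + 84*t^5 - 280*t^4 + 560*t^3 - 672*t^2 + 448*t - 128)
d^3M/dt^3 = 6720/(t^8 - 16*t^7 + 112*t^6 - 448*t^5 + 1120*t^4 - 1792*t^3 + 1792*t^2 - 1024*t + 256)
d^4M/dt^4 = -53760/(t^9 - 18*t^8 + 144*t^7 - 672*t^6 + 2016*t^5 - 4032*t^4 + 5376*t^3 - 4608*t^2 + 2304*t - 512)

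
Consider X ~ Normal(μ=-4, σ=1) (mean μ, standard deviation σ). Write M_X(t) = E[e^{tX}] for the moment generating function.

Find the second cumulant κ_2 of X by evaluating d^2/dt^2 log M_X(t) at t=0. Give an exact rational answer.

κ_2 = K^(2)(0) = 1

M_X(t) = e^(t^2/2 - 4*t)
K_X(t) = log M_X(t) = t^2/2 - 4*t
K^(2)(t) = 1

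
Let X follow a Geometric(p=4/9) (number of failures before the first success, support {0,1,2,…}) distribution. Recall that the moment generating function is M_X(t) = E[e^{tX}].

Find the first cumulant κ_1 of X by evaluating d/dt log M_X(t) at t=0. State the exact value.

M_X(t) = 4/(9*(1 - 5*e^(t)/9))
K_X(t) = log M_X(t) = -log(1 - 5*e^(t)/9) - 2*log(3) + 2*log(2)
dK/dt = -5*e^(t)/(5*e^(t) - 9)

κ_1 = dK/dt |_{t=0} = 5/4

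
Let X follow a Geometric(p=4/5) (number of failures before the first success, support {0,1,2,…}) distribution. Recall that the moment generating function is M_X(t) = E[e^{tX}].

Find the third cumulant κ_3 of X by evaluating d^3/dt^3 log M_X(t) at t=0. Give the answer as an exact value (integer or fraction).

κ_3 = d^3K/dt^3 |_{t=0} = 15/32

M_X(t) = 4/(5*(1 - e^(t)/5))
K_X(t) = log M_X(t) = -log(1 - e^(t)/5) - log(5) + 2*log(2)
dK/dt = -e^(t)/(e^(t) - 5)
d^2K/dt^2 = 5*e^(t)/(e^(2*t) - 10*e^(t) + 25)
d^3K/dt^3 = (-5*e^(2*t) - 25*e^(t))/(e^(3*t) - 15*e^(2*t) + 75*e^(t) - 125)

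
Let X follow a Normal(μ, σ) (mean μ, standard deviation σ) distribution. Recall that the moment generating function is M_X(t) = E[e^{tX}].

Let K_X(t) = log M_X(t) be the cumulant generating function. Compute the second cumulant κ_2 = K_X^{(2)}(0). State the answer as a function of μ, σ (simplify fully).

κ_2 = K^(2)(0) = σ^2

M_X(t) = e^(μ*t + σ^2*t^2/2)
K_X(t) = log M_X(t) = μ*t + σ^2*t^2/2
K^(2)(t) = σ^2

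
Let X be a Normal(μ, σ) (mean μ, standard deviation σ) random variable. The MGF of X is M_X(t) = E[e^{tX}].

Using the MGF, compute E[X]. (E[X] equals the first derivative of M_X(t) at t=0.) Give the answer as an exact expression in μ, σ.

M_X(t) = e^(μ*t + σ^2*t^2/2)
D[M](t) = μ*e^(μ*t)*e^(σ^2*t^2/2) + σ^2*t*e^(μ*t)*e^(σ^2*t^2/2)

E[X] = D[M](0) = μ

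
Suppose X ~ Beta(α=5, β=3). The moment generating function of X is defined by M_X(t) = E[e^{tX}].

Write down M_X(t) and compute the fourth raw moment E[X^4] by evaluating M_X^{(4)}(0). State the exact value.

E[X^4] = D^4[M](0) = 7/33

M_X(t) = ₁F₁(5; 8; t)
D^4[M](t) = 7*₁F₁(9; 12; t)/33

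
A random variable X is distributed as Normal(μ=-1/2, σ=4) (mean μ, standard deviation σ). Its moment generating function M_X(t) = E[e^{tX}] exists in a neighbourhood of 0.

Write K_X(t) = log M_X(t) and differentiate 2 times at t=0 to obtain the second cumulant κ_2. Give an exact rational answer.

M_X(t) = e^(8*t^2 - t/2)
K_X(t) = log M_X(t) = 8*t^2 - t/2
D^2[K](t) = 16

κ_2 = D^2[K](0) = 16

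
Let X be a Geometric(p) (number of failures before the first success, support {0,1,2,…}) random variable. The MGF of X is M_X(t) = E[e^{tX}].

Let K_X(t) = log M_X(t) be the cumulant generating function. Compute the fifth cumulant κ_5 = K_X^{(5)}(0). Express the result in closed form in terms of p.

κ_5 = K′′′′′(0) = (p^4 - 15*p^3 + 50*p^2 - 60*p + 24)/p^5

M_X(t) = p/(-(1 - p)*e^(t) + 1)
K_X(t) = log M_X(t) = log(p) - log(-(1 - p)*e^(t) + 1)
K′(t) = (-p*e^(t) + e^(t))/(p*e^(t) - e^(t) + 1)
K′′(t) = (-p*e^(t) + e^(t))/(p^2*e^(2*t) - 2*p*e^(2*t) + 2*p*e^(t) + e^(2*t) - 2*e^(t) + 1)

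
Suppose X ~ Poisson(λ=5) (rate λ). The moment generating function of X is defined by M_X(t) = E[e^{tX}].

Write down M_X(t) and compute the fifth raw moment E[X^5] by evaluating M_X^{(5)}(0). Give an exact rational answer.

E[X^5] = M′′′′′(0) = 12880

M_X(t) = e^(5*e^(t) - 5)
M′(t) = 5*e^(-5)*e^(t)*e^(5*e^(t))
M′′(t) = (25*e^(2*t)*e^(5*e^(t)) + 5*e^(t)*e^(5*e^(t)))*e^(-5)
M′′′(t) = (125*e^(3*t)*e^(5*e^(t)) + 75*e^(2*t)*e^(5*e^(t)) + 5*e^(t)*e^(5*e^(t)))*e^(-5)
M′′′′(t) = (625*e^(4*t)*e^(5*e^(t)) + 750*e^(3*t)*e^(5*e^(t)) + 175*e^(2*t)*e^(5*e^(t)) + 5*e^(t)*e^(5*e^(t)))*e^(-5)
M′′′′′(t) = (3125*e^(5*t)*e^(5*e^(t)) + 6250*e^(4*t)*e^(5*e^(t)) + 3125*e^(3*t)*e^(5*e^(t)) + 375*e^(2*t)*e^(5*e^(t)) + 5*e^(t)*e^(5*e^(t)))*e^(-5)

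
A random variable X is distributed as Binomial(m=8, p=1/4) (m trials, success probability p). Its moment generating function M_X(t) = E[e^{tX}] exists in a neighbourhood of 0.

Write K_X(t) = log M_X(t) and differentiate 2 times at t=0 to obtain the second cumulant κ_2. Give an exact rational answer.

M_X(t) = (e^(t)/4 + 3/4)^8
K_X(t) = log M_X(t) = 8*log(e^(t)/4 + 3/4)
K^(2)(t) = 24*e^(t)/(e^(2*t) + 6*e^(t) + 9)

κ_2 = K^(2)(0) = 3/2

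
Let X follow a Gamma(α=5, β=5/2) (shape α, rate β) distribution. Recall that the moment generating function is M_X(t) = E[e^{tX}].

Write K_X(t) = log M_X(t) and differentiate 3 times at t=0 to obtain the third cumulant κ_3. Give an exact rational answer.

κ_3 = d^3K/dt^3 |_{t=0} = 16/25

M_X(t) = 3125/(32*(5/2 - t)^5)
K_X(t) = log M_X(t) = -5*log(5/2 - t) - 5*log(2) + 5*log(5)
dK/dt = -10/(2*t - 5)
d^2K/dt^2 = 20/(4*t^2 - 20*t + 25)
d^3K/dt^3 = -80/(8*t^3 - 60*t^2 + 150*t - 125)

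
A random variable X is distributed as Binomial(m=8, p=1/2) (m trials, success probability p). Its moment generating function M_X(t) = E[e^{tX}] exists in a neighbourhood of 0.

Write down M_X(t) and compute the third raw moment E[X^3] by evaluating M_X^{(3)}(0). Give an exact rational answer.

E[X^3] = D^3[M](0) = 88

M_X(t) = (e^(t)/2 + 1/2)^8
D^3[M](t) = 2*e^(8*t) + 343*e^(7*t)/32 + 189*e^(6*t)/8 + 875*e^(5*t)/32 + 35*e^(4*t)/2 + 189*e^(3*t)/32 + 7*e^(2*t)/8 + e^(t)/32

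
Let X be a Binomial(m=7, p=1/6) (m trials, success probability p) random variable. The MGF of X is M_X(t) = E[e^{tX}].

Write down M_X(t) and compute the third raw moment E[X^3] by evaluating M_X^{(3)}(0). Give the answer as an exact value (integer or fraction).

M_X(t) = (e^(t)/6 + 5/6)^7
D^3[M](t) = 343*e^(7*t)/279936 + 35*e^(6*t)/1296 + 21875*e^(5*t)/93312 + 4375*e^(4*t)/4374 + 21875*e^(3*t)/10368 + 21875*e^(2*t)/11664 + 109375*e^(t)/279936

E[X^3] = D^3[M](0) = 203/36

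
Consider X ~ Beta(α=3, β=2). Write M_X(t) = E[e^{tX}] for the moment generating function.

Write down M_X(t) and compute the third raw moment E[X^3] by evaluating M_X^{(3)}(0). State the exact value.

M_X(t) = ₁F₁(3; 5; t)
dM/dt = 3*₁F₁(4; 6; t)/5
d^2M/dt^2 = 2*₁F₁(5; 7; t)/5
d^3M/dt^3 = 2*₁F₁(6; 8; t)/7

E[X^3] = d^3M/dt^3 |_{t=0} = 2/7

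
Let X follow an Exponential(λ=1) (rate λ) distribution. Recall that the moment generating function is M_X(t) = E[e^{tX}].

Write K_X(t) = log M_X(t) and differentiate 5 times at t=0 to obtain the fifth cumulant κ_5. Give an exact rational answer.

κ_5 = D^5[K](0) = 24

M_X(t) = 1/(1 - t)
K_X(t) = log M_X(t) = -log(1 - t)
D^5[K](t) = -24/(t^5 - 5*t^4 + 10*t^3 - 10*t^2 + 5*t - 1)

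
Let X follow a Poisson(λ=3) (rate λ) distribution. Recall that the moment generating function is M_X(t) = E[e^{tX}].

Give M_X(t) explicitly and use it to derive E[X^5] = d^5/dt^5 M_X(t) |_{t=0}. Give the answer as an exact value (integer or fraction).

E[X^5] = D^5[M](0) = 1866

M_X(t) = e^(3*e^(t) - 3)
D^5[M](t) = (243*e^(5*t)*e^(3*e^(t)) + 810*e^(4*t)*e^(3*e^(t)) + 675*e^(3*t)*e^(3*e^(t)) + 135*e^(2*t)*e^(3*e^(t)) + 3*e^(t)*e^(3*e^(t)))*e^(-3)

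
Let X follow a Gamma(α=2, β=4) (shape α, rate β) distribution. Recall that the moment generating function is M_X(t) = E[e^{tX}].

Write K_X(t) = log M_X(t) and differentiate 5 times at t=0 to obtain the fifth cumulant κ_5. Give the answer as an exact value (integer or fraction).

κ_5 = K^(5)(0) = 3/64

M_X(t) = 16/(4 - t)^2
K_X(t) = log M_X(t) = -2*log(4 - t) + 4*log(2)
K^(5)(t) = -48/(t^5 - 20*t^4 + 160*t^3 - 640*t^2 + 1280*t - 1024)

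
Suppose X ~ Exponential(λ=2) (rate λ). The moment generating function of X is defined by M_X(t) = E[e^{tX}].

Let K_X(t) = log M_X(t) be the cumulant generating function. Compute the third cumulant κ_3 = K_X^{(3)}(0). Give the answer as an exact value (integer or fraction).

κ_3 = K′′′(0) = 1/4

M_X(t) = 2/(2 - t)
K_X(t) = log M_X(t) = -log(2 - t) + log(2)
K′(t) = -1/(t - 2)
K′′(t) = 1/(t^2 - 4*t + 4)
K′′′(t) = -2/(t^3 - 6*t^2 + 12*t - 8)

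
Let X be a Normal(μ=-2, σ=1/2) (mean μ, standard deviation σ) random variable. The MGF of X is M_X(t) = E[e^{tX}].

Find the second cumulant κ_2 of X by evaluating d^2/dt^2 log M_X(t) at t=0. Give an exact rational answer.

M_X(t) = e^(t^2/8 - 2*t)
K_X(t) = log M_X(t) = t^2/8 - 2*t
K′(t) = t/4 - 2
K′′(t) = 1/4

κ_2 = K′′(0) = 1/4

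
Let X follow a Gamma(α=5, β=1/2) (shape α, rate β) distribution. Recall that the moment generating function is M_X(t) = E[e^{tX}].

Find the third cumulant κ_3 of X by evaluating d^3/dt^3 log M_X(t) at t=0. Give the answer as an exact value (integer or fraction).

κ_3 = D^3[K](0) = 80

M_X(t) = 1/(32*(1/2 - t)^5)
K_X(t) = log M_X(t) = -5*log(1/2 - t) - 5*log(2)
D^3[K](t) = -80/(8*t^3 - 12*t^2 + 6*t - 1)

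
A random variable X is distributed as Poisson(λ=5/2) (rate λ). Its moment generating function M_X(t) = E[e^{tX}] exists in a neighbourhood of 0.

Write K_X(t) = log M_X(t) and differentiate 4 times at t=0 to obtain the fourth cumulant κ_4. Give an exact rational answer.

M_X(t) = e^(5*e^(t)/2 - 5/2)
K_X(t) = log M_X(t) = 5*e^(t)/2 - 5/2
dK/dt = 5*e^(t)/2
d^2K/dt^2 = 5*e^(t)/2
d^3K/dt^3 = 5*e^(t)/2
d^4K/dt^4 = 5*e^(t)/2

κ_4 = d^4K/dt^4 |_{t=0} = 5/2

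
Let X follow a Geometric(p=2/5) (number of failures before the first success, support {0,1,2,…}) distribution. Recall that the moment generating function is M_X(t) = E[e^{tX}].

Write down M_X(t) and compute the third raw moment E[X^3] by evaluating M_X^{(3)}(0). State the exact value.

M_X(t) = 2/(5*(1 - 3*e^(t)/5))
M^(3)(t) = (54*e^(3*t) + 360*e^(2*t) + 150*e^(t))/(81*e^(4*t) - 540*e^(3*t) + 1350*e^(2*t) - 1500*e^(t) + 625)

E[X^3] = M^(3)(0) = 141/4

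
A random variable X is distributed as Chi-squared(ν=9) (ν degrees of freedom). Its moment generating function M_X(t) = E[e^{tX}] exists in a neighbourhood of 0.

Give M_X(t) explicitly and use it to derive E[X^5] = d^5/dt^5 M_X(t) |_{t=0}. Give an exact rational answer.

E[X^5] = D^5[M](0) = 328185

M_X(t) = (1 - 2*t)^(-9/2)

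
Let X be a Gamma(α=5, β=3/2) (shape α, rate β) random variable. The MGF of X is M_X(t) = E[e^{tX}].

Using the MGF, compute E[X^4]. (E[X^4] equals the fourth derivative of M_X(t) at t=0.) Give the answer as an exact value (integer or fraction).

E[X^4] = M′′′′(0) = 8960/27

M_X(t) = 243/(32*(3/2 - t)^5)
M′(t) = 2430/(64*t^6 - 576*t^5 + 2160*t^4 - 4320*t^3 + 4860*t^2 - 2916*t + 729)
M′′(t) = -29160/(128*t^7 - 1344*t^6 + 6048*t^5 - 15120*t^4 + 22680*t^3 - 20412*t^2 + 10206*t - 2187)
M′′′(t) = 408240/(256*t^8 - 3072*t^7 + 16128*t^6 - 48384*t^5 + 90720*t^4 - 108864*t^3 + 81648*t^2 - 34992*t + 6561)
M′′′′(t) = -6531840/(512*t^9 - 6912*t^8 + 41472*t^7 - 145152*t^6 + 326592*t^5 - 489888*t^4 + 489888*t^3 - 314928*t^2 + 118098*t - 19683)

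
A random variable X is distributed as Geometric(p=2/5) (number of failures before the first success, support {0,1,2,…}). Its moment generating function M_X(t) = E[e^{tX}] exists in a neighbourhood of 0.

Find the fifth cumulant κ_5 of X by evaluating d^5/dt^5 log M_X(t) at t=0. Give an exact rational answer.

M_X(t) = 2/(5*(1 - 3*e^(t)/5))
K_X(t) = log M_X(t) = -log(1 - 3*e^(t)/5) - log(5) + log(2)
D^5[K](t) = (-405*e^(4*t) - 7425*e^(3*t) - 12375*e^(2*t) - 1875*e^(t))/(243*e^(5*t) - 2025*e^(4*t) + 6750*e^(3*t) - 11250*e^(2*t) + 9375*e^(t) - 3125)

κ_5 = D^5[K](0) = 690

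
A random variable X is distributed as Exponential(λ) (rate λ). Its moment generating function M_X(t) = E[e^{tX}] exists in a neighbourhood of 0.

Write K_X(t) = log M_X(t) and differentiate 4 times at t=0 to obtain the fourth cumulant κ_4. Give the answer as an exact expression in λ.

κ_4 = D^4[K](0) = 6/λ^4

M_X(t) = λ/(λ - t)
K_X(t) = log M_X(t) = log(λ) - log(λ - t)
D^4[K](t) = 6/(λ^4 - 4*λ^3*t + 6*λ^2*t^2 - 4*λ*t^3 + t^4)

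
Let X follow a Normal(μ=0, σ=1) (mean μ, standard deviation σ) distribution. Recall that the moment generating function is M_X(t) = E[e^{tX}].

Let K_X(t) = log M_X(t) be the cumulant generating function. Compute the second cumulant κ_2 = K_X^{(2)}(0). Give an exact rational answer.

κ_2 = D^2[K](0) = 1

M_X(t) = e^(t^2/2)
K_X(t) = log M_X(t) = t^2/2
D^2[K](t) = 1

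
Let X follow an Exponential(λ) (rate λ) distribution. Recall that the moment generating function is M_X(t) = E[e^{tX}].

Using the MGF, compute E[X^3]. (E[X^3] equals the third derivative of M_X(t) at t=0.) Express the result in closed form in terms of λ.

E[X^3] = M′′′(0) = 6/λ^3

M_X(t) = λ/(λ - t)
M′(t) = λ/(λ^2 - 2*λ*t + t^2)
M′′(t) = -2*λ/(-λ^3 + 3*λ^2*t - 3*λ*t^2 + t^3)
M′′′(t) = 6*λ/(λ^4 - 4*λ^3*t + 6*λ^2*t^2 - 4*λ*t^3 + t^4)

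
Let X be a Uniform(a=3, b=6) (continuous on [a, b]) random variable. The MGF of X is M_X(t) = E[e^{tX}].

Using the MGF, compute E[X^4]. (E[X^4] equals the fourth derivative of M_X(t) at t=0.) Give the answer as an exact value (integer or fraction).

E[X^4] = M′′′′(0) = 2511/5

M_X(t) = (e^(6*t) - e^(3*t))/(3*t)
M′(t) = (6*t*e^(6*t) - 3*t*e^(3*t) - e^(6*t) + e^(3*t))/(3*t^2)
M′′(t) = (36*t^2*e^(6*t) - 9*t^2*e^(3*t) - 12*t*e^(6*t) + 6*t*e^(3*t) + 2*e^(6*t) - 2*e^(3*t))/(3*t^3)
M′′′(t) = (72*t^3*e^(6*t) - 9*t^3*e^(3*t) - 36*t^2*e^(6*t) + 9*t^2*e^(3*t) + 12*t*e^(6*t) - 6*t*e^(3*t) - 2*e^(6*t) + 2*e^(3*t))/t^4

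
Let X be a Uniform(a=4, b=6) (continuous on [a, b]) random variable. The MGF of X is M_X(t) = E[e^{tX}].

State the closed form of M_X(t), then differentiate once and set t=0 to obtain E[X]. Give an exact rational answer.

E[X] = M′(0) = 5

M_X(t) = (e^(6*t) - e^(4*t))/(2*t)
M′(t) = (6*t*e^(6*t) - 4*t*e^(4*t) - e^(6*t) + e^(4*t))/(2*t^2)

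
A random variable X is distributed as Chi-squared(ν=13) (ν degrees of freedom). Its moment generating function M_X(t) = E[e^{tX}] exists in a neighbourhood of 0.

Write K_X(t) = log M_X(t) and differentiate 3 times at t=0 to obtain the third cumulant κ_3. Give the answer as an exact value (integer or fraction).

M_X(t) = (1 - 2*t)^(-13/2)
K_X(t) = log M_X(t) = -13*log(1 - 2*t)/2
D^3[K](t) = -104/(8*t^3 - 12*t^2 + 6*t - 1)

κ_3 = D^3[K](0) = 104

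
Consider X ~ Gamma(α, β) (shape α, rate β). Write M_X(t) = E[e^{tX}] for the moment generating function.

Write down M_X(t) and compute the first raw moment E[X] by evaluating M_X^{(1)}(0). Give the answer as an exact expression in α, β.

E[X] = M′(0) = α/β

M_X(t) = (β/(β - t))^α
M′(t) = -α*β^α*(1/(β - t))^α/(-β + t)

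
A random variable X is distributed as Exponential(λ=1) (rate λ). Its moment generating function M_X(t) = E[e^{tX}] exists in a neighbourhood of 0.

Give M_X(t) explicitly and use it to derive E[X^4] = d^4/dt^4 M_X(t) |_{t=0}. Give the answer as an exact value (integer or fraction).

E[X^4] = d^4M/dt^4 |_{t=0} = 24

M_X(t) = 1/(1 - t)
dM/dt = 1/(t^2 - 2*t + 1)
d^2M/dt^2 = -2/(t^3 - 3*t^2 + 3*t - 1)
d^3M/dt^3 = 6/(t^4 - 4*t^3 + 6*t^2 - 4*t + 1)
d^4M/dt^4 = -24/(t^5 - 5*t^4 + 10*t^3 - 10*t^2 + 5*t - 1)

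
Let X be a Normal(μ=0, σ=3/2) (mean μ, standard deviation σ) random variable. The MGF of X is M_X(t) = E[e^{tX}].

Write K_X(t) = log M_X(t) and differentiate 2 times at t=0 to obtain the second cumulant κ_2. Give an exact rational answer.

M_X(t) = e^(9*t^2/8)
K_X(t) = log M_X(t) = 9*t^2/8
K′(t) = 9*t/4
K′′(t) = 9/4

κ_2 = K′′(0) = 9/4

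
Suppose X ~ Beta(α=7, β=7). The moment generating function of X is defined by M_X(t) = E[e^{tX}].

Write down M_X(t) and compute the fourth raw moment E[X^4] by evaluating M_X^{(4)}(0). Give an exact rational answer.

E[X^4] = D^4[M](0) = 3/34

M_X(t) = ₁F₁(7; 14; t)
D^4[M](t) = 3*₁F₁(11; 18; t)/34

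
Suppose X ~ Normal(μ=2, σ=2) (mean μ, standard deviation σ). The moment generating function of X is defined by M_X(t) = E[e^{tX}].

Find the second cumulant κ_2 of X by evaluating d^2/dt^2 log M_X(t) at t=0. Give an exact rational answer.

κ_2 = d^2K/dt^2 |_{t=0} = 4

M_X(t) = e^(2*t^2 + 2*t)
K_X(t) = log M_X(t) = 2*t^2 + 2*t
dK/dt = 4*t + 2
d^2K/dt^2 = 4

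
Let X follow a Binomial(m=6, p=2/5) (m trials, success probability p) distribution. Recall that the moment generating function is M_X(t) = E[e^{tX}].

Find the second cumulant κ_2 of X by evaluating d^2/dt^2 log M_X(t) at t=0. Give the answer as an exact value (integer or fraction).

M_X(t) = (2*e^(t)/5 + 3/5)^6
K_X(t) = log M_X(t) = 6*log(2*e^(t)/5 + 3/5)
K′(t) = 12*e^(t)/(2*e^(t) + 3)
K′′(t) = 36*e^(t)/(4*e^(2*t) + 12*e^(t) + 9)

κ_2 = K′′(0) = 36/25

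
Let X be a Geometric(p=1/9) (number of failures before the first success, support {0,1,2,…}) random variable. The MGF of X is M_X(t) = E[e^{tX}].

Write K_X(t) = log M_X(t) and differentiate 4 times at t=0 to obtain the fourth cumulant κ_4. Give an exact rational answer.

κ_4 = K^(4)(0) = 31176

M_X(t) = 1/(9*(1 - 8*e^(t)/9))
K_X(t) = log M_X(t) = -log(1 - 8*e^(t)/9) - 2*log(3)
K^(4)(t) = (4608*e^(3*t) + 20736*e^(2*t) + 5832*e^(t))/(4096*e^(4*t) - 18432*e^(3*t) + 31104*e^(2*t) - 23328*e^(t) + 6561)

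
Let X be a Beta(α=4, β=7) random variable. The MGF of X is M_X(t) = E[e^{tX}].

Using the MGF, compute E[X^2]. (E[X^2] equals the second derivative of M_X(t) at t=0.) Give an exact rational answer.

E[X^2] = M^(2)(0) = 5/33

M_X(t) = ₁F₁(4; 11; t)
M^(2)(t) = 5*₁F₁(6; 13; t)/33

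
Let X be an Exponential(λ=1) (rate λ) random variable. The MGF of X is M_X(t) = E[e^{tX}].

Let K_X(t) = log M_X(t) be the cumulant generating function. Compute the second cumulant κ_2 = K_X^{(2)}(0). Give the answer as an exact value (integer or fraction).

M_X(t) = 1/(1 - t)
K_X(t) = log M_X(t) = -log(1 - t)
D^2[K](t) = 1/(t^2 - 2*t + 1)

κ_2 = D^2[K](0) = 1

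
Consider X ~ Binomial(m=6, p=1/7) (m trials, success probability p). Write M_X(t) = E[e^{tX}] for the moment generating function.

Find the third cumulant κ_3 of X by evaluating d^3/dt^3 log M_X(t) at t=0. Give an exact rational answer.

κ_3 = K^(3)(0) = 180/343

M_X(t) = (e^(t)/7 + 6/7)^6
K_X(t) = log M_X(t) = 6*log(e^(t)/7 + 6/7)
K^(3)(t) = (-36*e^(2*t) + 216*e^(t))/(e^(3*t) + 18*e^(2*t) + 108*e^(t) + 216)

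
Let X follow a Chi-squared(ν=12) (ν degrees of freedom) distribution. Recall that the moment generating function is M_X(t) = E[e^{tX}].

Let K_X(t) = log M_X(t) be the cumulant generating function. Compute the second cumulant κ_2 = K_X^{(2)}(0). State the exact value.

M_X(t) = (1 - 2*t)^(-6)
K_X(t) = log M_X(t) = -6*log(1 - 2*t)
D^2[K](t) = 24/(4*t^2 - 4*t + 1)

κ_2 = D^2[K](0) = 24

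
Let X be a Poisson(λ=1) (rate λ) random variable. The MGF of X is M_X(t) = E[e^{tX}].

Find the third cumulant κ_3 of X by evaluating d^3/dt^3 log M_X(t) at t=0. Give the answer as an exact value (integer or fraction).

M_X(t) = e^(e^(t) - 1)
K_X(t) = log M_X(t) = e^(t) - 1
K′(t) = e^(t)
K′′(t) = e^(t)
K′′′(t) = e^(t)

κ_3 = K′′′(0) = 1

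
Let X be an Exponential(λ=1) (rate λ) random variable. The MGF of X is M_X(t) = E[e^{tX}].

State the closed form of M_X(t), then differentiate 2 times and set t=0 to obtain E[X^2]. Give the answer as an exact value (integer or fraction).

E[X^2] = M′′(0) = 2

M_X(t) = 1/(1 - t)
M′(t) = 1/(t^2 - 2*t + 1)
M′′(t) = -2/(t^3 - 3*t^2 + 3*t - 1)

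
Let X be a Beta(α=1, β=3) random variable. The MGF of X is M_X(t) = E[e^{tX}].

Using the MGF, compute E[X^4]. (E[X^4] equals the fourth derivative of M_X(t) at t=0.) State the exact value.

E[X^4] = M′′′′(0) = 1/35

M_X(t) = ₁F₁(1; 4; t)
M′(t) = ₁F₁(2; 5; t)/4
M′′(t) = ₁F₁(3; 6; t)/10
M′′′(t) = ₁F₁(4; 7; t)/20
M′′′′(t) = ₁F₁(5; 8; t)/35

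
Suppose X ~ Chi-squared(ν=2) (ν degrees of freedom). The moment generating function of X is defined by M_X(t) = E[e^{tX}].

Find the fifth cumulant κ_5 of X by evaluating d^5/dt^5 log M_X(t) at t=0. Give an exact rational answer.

M_X(t) = 1/(1 - 2*t)
K_X(t) = log M_X(t) = -log(1 - 2*t)
D^5[K](t) = -768/(32*t^5 - 80*t^4 + 80*t^3 - 40*t^2 + 10*t - 1)

κ_5 = D^5[K](0) = 768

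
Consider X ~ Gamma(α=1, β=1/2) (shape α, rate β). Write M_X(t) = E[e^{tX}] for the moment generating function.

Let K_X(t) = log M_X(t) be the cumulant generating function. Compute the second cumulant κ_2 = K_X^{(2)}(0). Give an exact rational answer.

κ_2 = K^(2)(0) = 4

M_X(t) = 1/(2*(1/2 - t))
K_X(t) = log M_X(t) = -log(1/2 - t) - log(2)
K^(2)(t) = 4/(4*t^2 - 4*t + 1)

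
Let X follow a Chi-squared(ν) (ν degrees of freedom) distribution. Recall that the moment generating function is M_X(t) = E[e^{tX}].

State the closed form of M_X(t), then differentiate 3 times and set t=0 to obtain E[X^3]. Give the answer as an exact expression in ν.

E[X^3] = M^(3)(0) = ν*(ν^2 + 6*ν + 8)

M_X(t) = (1 - 2*t)^(-ν/2)
M^(3)(t) = (-ν^3 - 6*ν^2 - 8*ν)/(8*t^3*(1 - 2*t)^(ν/2) - 12*t^2*(1 - 2*t)^(ν/2) + 6*t*(1 - 2*t)^(ν/2) - (1 - 2*t)^(ν/2))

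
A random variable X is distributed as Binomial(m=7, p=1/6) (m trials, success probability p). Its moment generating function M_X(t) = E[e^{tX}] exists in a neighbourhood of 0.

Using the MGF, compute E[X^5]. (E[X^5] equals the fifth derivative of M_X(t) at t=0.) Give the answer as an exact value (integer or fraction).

M_X(t) = (e^(t)/6 + 5/6)^7
dM/dt = 7*e^(7*t)/279936 + 35*e^(6*t)/46656 + 875*e^(5*t)/93312 + 4375*e^(4*t)/69984 + 21875*e^(3*t)/93312 + 21875*e^(2*t)/46656 + 109375*e^(t)/279936
d^2M/dt^2 = 49*e^(7*t)/279936 + 35*e^(6*t)/7776 + 4375*e^(5*t)/93312 + 4375*e^(4*t)/17496 + 21875*e^(3*t)/31104 + 21875*e^(2*t)/23328 + 109375*e^(t)/279936
d^3M/dt^3 = 343*e^(7*t)/279936 + 35*e^(6*t)/1296 + 21875*e^(5*t)/93312 + 4375*e^(4*t)/4374 + 21875*e^(3*t)/10368 + 21875*e^(2*t)/11664 + 109375*e^(t)/279936
d^4M/dt^4 = 2401*e^(7*t)/279936 + 35*e^(6*t)/216 + 109375*e^(5*t)/93312 + 8750*e^(4*t)/2187 + 21875*e^(3*t)/3456 + 21875*e^(2*t)/5832 + 109375*e^(t)/279936
d^5M/dt^5 = 16807*e^(7*t)/279936 + 35*e^(6*t)/36 + 546875*e^(5*t)/93312 + 35000*e^(4*t)/2187 + 21875*e^(3*t)/1152 + 21875*e^(2*t)/2916 + 109375*e^(t)/279936

E[X^5] = d^5M/dt^5 |_{t=0} = 448/9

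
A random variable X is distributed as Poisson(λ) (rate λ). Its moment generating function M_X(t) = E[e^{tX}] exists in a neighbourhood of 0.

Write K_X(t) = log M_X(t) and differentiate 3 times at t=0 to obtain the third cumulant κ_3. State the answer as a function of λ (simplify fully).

M_X(t) = e^(λ*(e^(t) - 1))
K_X(t) = log M_X(t) = λ*(e^(t) - 1)
D^3[K](t) = λ*e^(t)

κ_3 = D^3[K](0) = λ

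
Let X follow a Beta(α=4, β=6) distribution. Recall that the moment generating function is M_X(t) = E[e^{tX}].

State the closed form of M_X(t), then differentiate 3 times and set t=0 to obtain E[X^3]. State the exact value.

E[X^3] = M′′′(0) = 1/11

M_X(t) = ₁F₁(4; 10; t)
M′(t) = 2*₁F₁(5; 11; t)/5
M′′(t) = 2*₁F₁(6; 12; t)/11
M′′′(t) = ₁F₁(7; 13; t)/11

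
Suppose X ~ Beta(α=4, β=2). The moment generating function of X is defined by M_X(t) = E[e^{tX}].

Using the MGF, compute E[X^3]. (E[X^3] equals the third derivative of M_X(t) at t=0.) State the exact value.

E[X^3] = D^3[M](0) = 5/14

M_X(t) = ₁F₁(4; 6; t)
D^3[M](t) = 5*₁F₁(7; 9; t)/14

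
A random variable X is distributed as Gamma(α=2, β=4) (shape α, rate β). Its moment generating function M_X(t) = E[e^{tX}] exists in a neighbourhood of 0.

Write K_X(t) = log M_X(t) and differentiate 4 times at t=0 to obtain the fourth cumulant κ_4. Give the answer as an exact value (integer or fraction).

M_X(t) = 16/(4 - t)^2
K_X(t) = log M_X(t) = -2*log(4 - t) + 4*log(2)
D^4[K](t) = 12/(t^4 - 16*t^3 + 96*t^2 - 256*t + 256)

κ_4 = D^4[K](0) = 3/64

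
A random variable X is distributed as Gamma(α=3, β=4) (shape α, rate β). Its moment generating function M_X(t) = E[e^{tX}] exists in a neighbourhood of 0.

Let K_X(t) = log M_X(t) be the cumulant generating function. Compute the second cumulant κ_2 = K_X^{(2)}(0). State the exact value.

κ_2 = d^2K/dt^2 |_{t=0} = 3/16

M_X(t) = 64/(4 - t)^3
K_X(t) = log M_X(t) = -3*log(4 - t) + 6*log(2)
dK/dt = -3/(t - 4)
d^2K/dt^2 = 3/(t^2 - 8*t + 16)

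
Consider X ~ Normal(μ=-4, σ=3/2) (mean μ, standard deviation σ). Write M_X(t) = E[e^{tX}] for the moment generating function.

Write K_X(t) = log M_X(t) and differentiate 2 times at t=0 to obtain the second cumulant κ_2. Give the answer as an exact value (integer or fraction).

M_X(t) = e^(9*t^2/8 - 4*t)
K_X(t) = log M_X(t) = 9*t^2/8 - 4*t
K′(t) = 9*t/4 - 4
K′′(t) = 9/4

κ_2 = K′′(0) = 9/4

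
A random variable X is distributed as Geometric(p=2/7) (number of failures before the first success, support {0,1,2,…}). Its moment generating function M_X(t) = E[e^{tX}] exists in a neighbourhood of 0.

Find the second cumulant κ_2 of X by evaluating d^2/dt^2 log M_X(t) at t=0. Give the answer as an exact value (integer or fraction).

M_X(t) = 2/(7*(1 - 5*e^(t)/7))
K_X(t) = log M_X(t) = -log(1 - 5*e^(t)/7) - log(7) + log(2)
D^2[K](t) = 35*e^(t)/(25*e^(2*t) - 70*e^(t) + 49)

κ_2 = D^2[K](0) = 35/4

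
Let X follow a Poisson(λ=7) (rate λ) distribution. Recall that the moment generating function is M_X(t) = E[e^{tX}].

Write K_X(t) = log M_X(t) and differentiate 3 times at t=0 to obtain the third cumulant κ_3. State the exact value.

κ_3 = d^3K/dt^3 |_{t=0} = 7

M_X(t) = e^(7*e^(t) - 7)
K_X(t) = log M_X(t) = 7*e^(t) - 7
dK/dt = 7*e^(t)
d^2K/dt^2 = 7*e^(t)
d^3K/dt^3 = 7*e^(t)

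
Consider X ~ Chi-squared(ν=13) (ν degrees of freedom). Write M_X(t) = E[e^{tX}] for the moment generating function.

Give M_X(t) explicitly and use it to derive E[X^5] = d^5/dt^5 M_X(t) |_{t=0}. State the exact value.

E[X^5] = M′′′′′(0) = 1322685

M_X(t) = (1 - 2*t)^(-13/2)
M′(t) = -13/(128*t^7*√(1 - 2*t) - 448*t^6*√(1 - 2*t) + 672*t^5*√(1 - 2*t) - 560*t^4*√(1 - 2*t) + 280*t^3*√(1 - 2*t) - 84*t^2*√(1 - 2*t) + 14*t*√(1 - 2*t) - √(1 - 2*t))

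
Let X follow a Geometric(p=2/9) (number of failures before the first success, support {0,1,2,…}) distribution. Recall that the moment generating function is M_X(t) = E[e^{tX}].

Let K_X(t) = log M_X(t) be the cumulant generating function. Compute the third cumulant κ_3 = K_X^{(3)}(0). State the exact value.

κ_3 = D^3[K](0) = 126

M_X(t) = 2/(9*(1 - 7*e^(t)/9))
K_X(t) = log M_X(t) = -log(1 - 7*e^(t)/9) - 2*log(3) + log(2)
D^3[K](t) = (-441*e^(2*t) - 567*e^(t))/(343*e^(3*t) - 1323*e^(2*t) + 1701*e^(t) - 729)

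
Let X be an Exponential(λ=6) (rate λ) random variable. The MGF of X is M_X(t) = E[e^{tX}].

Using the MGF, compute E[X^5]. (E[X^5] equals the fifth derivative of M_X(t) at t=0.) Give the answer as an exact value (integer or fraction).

E[X^5] = D^5[M](0) = 5/324

M_X(t) = 6/(6 - t)
D^5[M](t) = 720/(t^6 - 36*t^5 + 540*t^4 - 4320*t^3 + 19440*t^2 - 46656*t + 46656)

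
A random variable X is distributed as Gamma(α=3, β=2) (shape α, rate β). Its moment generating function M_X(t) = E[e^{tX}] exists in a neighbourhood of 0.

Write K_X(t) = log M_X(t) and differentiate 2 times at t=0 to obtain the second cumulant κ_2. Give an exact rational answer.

κ_2 = d^2K/dt^2 |_{t=0} = 3/4

M_X(t) = 8/(2 - t)^3
K_X(t) = log M_X(t) = -3*log(2 - t) + 3*log(2)
dK/dt = -3/(t - 2)
d^2K/dt^2 = 3/(t^2 - 4*t + 4)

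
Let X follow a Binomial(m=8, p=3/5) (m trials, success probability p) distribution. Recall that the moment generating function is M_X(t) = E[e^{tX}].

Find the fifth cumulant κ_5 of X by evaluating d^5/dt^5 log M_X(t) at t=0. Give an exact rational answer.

M_X(t) = (3*e^(t)/5 + 2/5)^8
K_X(t) = log M_X(t) = 8*log(3*e^(t)/5 + 2/5)
K^(5)(t) = (-1296*e^(4*t) + 9504*e^(3*t) - 6336*e^(2*t) + 384*e^(t))/(243*e^(5*t) + 810*e^(4*t) + 1080*e^(3*t) + 720*e^(2*t) + 240*e^(t) + 32)

κ_5 = K^(5)(0) = 2256/3125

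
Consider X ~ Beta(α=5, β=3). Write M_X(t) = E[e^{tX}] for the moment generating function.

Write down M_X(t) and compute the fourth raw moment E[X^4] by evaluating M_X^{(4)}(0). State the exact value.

M_X(t) = ₁F₁(5; 8; t)
M′(t) = 5*₁F₁(6; 9; t)/8
M′′(t) = 5*₁F₁(7; 10; t)/12
M′′′(t) = 7*₁F₁(8; 11; t)/24
M′′′′(t) = 7*₁F₁(9; 12; t)/33

E[X^4] = M′′′′(0) = 7/33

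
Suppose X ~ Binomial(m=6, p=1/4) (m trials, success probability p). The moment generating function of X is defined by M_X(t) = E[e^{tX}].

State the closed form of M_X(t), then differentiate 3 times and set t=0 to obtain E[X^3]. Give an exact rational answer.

E[X^3] = d^3M/dt^3 |_{t=0} = 9

M_X(t) = (e^(t)/4 + 3/4)^6
dM/dt = 3*e^(6*t)/2048 + 45*e^(5*t)/2048 + 135*e^(4*t)/1024 + 405*e^(3*t)/1024 + 1215*e^(2*t)/2048 + 729*e^(t)/2048
d^2M/dt^2 = 9*e^(6*t)/1024 + 225*e^(5*t)/2048 + 135*e^(4*t)/256 + 1215*e^(3*t)/1024 + 1215*e^(2*t)/1024 + 729*e^(t)/2048
d^3M/dt^3 = 27*e^(6*t)/512 + 1125*e^(5*t)/2048 + 135*e^(4*t)/64 + 3645*e^(3*t)/1024 + 1215*e^(2*t)/512 + 729*e^(t)/2048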